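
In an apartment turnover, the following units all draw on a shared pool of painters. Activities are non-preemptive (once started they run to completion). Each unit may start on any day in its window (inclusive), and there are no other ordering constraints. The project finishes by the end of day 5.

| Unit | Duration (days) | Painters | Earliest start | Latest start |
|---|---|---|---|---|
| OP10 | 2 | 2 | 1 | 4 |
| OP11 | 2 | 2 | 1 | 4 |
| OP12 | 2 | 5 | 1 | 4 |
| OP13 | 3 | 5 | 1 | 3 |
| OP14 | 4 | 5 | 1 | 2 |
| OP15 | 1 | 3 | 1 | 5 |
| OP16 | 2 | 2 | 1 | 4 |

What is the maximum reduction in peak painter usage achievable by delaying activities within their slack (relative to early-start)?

Early-start peak: d1:24  d2:21  d3:10  d4:5  d5:0 ⇒ 24.
Leveled (OP10@1, OP11@1, OP12@1, OP13@3, OP14@1, OP15@3, OP16@4): d1:14  d2:14  d3:13  d4:12  d5:7 ⇒ 14.
Reduction 24 − 14 = 10.

10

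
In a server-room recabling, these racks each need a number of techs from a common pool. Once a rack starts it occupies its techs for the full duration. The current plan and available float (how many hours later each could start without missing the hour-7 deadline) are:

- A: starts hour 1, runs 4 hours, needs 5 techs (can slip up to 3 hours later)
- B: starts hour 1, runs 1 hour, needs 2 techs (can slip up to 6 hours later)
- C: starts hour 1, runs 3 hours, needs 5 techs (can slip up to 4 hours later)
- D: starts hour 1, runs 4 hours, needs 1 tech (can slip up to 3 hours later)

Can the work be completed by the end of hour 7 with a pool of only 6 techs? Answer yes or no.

The minimum achievable peak is 7; 6 < 7, so no feasible schedule stays within the cap.

no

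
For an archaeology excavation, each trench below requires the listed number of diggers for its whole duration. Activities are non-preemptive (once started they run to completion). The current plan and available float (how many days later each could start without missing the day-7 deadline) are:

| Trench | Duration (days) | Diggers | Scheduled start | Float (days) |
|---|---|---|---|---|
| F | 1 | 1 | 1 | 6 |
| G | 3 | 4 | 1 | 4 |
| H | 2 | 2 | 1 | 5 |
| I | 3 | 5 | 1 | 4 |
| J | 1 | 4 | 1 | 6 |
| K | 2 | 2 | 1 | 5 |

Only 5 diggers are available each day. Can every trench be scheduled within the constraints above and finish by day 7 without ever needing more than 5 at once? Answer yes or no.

Total digger-days = 40; over 7 days the average is 40/7 > 5, so some day must exceed 5.

no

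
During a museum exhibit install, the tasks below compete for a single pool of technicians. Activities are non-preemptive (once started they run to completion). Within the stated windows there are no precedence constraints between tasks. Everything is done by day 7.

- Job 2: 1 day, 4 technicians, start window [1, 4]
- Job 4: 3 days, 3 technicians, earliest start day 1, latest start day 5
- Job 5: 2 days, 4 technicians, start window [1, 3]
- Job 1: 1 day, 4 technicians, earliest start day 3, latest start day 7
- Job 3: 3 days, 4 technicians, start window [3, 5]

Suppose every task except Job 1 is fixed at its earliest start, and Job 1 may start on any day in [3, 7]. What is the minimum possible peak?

11

Job 1@3: d1:11  d2:7  d3:11  d4:4  d5:4  d6:0  d7:0 → peak 11
Job 1@4: d1:11  d2:7  d3:7  d4:8  d5:4  d6:0  d7:0 → peak 11
Job 1@5: d1:11  d2:7  d3:7  d4:4  d5:8  d6:0  d7:0 → peak 11
Job 1@6: d1:11  d2:7  d3:7  d4:4  d5:4  d6:4  d7:0 → peak 11
Job 1@7: d1:11  d2:7  d3:7  d4:4  d5:4  d6:0  d7:4 → peak 11
Best is Job 1@3, peak 11.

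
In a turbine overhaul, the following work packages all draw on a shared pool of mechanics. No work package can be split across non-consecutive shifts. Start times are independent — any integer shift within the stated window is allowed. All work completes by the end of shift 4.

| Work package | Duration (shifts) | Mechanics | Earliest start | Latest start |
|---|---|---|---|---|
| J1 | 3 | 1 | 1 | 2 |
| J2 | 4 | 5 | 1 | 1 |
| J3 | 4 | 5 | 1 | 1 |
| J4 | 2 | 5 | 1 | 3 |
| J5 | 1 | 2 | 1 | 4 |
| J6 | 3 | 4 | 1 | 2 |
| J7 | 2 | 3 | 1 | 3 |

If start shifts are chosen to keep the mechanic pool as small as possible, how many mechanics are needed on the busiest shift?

20

Early-start (J1@1, J2@1, J3@1, J4@1, J5@1, J6@1, J7@1) gives peak 25: s1:25  s2:23  s3:15  s4:10.
Shift J6→2, J7→3.
Schedule J1@1, J2@1, J3@1, J4@1, J5@1, J6@2, J7@3: s1:18  s2:20  s3:18  s4:17 — peak 20.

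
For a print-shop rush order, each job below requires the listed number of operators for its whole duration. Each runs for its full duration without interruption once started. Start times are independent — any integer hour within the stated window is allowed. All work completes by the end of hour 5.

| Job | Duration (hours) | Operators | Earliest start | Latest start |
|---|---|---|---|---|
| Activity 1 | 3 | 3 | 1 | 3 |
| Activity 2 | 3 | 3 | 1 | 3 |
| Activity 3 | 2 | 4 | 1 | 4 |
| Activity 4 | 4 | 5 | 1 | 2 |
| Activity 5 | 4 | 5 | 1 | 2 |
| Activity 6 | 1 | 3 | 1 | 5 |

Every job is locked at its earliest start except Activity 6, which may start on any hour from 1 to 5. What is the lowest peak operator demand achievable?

20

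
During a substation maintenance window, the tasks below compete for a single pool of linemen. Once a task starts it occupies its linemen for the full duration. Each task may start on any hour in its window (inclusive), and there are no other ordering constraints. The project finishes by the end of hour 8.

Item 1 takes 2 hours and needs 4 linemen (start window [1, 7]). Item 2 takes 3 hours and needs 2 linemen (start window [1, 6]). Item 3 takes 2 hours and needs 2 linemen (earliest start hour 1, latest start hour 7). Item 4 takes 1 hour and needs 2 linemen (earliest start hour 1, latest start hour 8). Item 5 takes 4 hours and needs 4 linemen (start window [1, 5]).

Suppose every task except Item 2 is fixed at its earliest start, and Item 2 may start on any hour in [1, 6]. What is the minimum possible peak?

Item 2@1: h1:14  h2:12  h3:6  h4:4  h5:0  h6:0  h7:0  h8:0 → peak 14
Item 2@2: h1:12  h2:12  h3:6  h4:6  h5:0  h6:0  h7:0  h8:0 → peak 12
Item 2@3: h1:12  h2:10  h3:6  h4:6  h5:2  h6:0  h7:0  h8:0 → peak 12
Item 2@4: h1:12  h2:10  h3:4  h4:6  h5:2  h6:2  h7:0  h8:0 → peak 12
Item 2@5: h1:12  h2:10  h3:4  h4:4  h5:2  h6:2  h7:2  h8:0 → peak 12
Item 2@6: h1:12  h2:10  h3:4  h4:4  h5:0  h6:2  h7:2  h8:2 → peak 12
Best is Item 2@2, peak 12.

12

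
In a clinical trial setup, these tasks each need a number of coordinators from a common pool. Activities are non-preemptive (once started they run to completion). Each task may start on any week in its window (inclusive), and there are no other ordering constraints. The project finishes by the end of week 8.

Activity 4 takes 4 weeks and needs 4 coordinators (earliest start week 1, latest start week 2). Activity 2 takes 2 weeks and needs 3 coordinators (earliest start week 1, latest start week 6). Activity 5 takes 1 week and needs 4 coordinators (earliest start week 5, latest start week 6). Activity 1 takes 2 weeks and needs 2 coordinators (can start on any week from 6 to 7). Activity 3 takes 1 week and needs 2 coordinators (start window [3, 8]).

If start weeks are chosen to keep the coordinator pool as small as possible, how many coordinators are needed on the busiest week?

5

Early-start (Activity 4@1, Activity 2@1, Activity 5@5, Activity 1@6, Activity 3@3) gives peak 7: w1:7  w2:7  w3:6  w4:4  w5:4  w6:2  w7:2  w8:0.
Shift Activity 2→6, Activity 3→8.
Schedule Activity 4@1, Activity 2@6, Activity 5@5, Activity 1@6, Activity 3@8: w1:4  w2:4  w3:4  w4:4  w5:4  w6:5  w7:5  w8:2 — peak 5.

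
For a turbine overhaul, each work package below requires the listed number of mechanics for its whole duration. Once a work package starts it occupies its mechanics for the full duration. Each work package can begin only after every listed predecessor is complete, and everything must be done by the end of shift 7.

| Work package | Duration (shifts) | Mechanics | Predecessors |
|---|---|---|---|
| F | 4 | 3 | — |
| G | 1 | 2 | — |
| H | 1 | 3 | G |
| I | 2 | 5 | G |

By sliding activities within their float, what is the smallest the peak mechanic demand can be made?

Early-start (F@1, G@1, H@2, I@2) gives peak 11: s1:5  s2:11  s3:8  s4:3  s5:0  s6:0  s7:0.
Shift H→5, I→6.
Schedule F@1, G@1, H@5, I@6: s1:5  s2:3  s3:3  s4:3  s5:3  s6:5  s7:5 — peak 5.

5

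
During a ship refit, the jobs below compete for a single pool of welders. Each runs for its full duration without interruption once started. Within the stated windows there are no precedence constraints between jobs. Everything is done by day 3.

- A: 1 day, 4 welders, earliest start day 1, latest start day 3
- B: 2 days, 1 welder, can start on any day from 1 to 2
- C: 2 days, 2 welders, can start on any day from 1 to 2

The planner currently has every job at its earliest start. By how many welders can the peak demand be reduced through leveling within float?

Early-start peak: d1:7  d2:3  d3:0 ⇒ 7.
Leveled (A@1, B@2, C@2): d1:4  d2:3  d3:3 ⇒ 4.
Reduction 7 − 4 = 3.

3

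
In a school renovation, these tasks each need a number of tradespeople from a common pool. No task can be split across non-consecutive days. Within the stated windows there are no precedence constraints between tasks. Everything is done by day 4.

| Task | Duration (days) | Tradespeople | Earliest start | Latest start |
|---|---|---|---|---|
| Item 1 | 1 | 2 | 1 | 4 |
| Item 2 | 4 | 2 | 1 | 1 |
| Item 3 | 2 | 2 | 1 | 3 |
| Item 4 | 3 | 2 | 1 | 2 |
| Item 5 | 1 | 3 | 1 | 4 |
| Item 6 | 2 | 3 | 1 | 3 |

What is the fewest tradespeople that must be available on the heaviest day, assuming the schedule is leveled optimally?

Early-start (Item 1@1, Item 2@1, Item 3@1, Item 4@1, Item 5@1, Item 6@1) gives peak 14: d1:14  d2:9  d3:4  d4:2.
Shift Item 5→4, Item 6→3.
Schedule Item 1@1, Item 2@1, Item 3@1, Item 4@1, Item 5@4, Item 6@3: d1:8  d2:6  d3:7  d4:8 — peak 8.
Total tradesperson-days = 29 over 4 days ⇒ peak ≥ ⌈29/4⌉ = 8, so 8 is optimal.

8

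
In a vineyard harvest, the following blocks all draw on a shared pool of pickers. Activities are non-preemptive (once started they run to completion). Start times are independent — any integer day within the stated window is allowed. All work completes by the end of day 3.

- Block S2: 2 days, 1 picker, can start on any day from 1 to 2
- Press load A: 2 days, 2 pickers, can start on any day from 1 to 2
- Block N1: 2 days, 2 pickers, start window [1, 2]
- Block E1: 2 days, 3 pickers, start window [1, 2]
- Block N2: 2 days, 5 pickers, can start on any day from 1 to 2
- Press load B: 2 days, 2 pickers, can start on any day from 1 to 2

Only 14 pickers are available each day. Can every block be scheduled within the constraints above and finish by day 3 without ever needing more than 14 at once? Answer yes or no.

no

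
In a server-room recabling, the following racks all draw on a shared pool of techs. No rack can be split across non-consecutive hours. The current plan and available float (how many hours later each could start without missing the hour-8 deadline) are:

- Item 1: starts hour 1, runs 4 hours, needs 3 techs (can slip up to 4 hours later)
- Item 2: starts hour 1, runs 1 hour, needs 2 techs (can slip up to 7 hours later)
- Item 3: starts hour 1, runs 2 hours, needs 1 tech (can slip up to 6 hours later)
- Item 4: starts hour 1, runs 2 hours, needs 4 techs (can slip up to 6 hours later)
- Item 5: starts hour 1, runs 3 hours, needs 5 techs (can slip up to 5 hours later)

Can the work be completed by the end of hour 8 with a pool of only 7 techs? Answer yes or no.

Schedule Item 1@1, Item 2@1, Item 3@1, Item 4@3, Item 5@5: h1:6  h2:4  h3:7  h4:7  h5:5  h6:5  h7:5  h8:0 — peak 7 ≤ 7.

yes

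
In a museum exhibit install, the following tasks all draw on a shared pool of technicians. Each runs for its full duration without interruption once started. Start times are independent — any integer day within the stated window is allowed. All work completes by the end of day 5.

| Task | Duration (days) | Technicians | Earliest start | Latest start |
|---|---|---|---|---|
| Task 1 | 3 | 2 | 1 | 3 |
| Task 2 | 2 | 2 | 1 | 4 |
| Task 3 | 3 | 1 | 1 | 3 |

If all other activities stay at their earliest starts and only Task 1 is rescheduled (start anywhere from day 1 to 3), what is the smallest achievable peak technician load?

3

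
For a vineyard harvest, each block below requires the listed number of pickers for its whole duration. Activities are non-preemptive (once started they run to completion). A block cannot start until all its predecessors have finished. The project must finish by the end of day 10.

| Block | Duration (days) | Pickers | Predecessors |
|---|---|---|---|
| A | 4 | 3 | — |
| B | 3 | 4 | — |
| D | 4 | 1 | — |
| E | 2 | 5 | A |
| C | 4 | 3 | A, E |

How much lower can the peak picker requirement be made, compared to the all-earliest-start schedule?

Early-start peak: d1:8  d2:8  d3:8  d4:4  d5:5  d6:5  d7:3  d8:3  d9:3  d10:3 ⇒ 8.
Leveled (A@1, B@1, D@4, E@5, C@7): d1:7  d2:7  d3:7  d4:4  d5:6  d6:6  d7:4  d8:3  d9:3  d10:3 ⇒ 7.
Reduction 8 − 7 = 1.

1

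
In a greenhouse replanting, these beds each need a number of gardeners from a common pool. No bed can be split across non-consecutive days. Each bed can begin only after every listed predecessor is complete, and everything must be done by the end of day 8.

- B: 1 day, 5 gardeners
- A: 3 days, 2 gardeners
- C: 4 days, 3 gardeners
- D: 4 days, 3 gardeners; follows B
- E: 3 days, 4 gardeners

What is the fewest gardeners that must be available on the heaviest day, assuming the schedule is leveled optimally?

Early-start (B@1, A@1, C@1, D@2, E@1) gives peak 14: d1:14  d2:12  d3:12  d4:6  d5:3  d6:0  d7:0  d8:0.
Shift A→2, C→5, D→5, E→2.
Schedule B@1, A@2, C@5, D@5, E@2: d1:5  d2:6  d3:6  d4:6  d5:6  d6:6  d7:6  d8:6 — peak 6.
Total gardener-days = 47 over 8 days ⇒ peak ≥ ⌈47/8⌉ = 6, so 6 is optimal.

6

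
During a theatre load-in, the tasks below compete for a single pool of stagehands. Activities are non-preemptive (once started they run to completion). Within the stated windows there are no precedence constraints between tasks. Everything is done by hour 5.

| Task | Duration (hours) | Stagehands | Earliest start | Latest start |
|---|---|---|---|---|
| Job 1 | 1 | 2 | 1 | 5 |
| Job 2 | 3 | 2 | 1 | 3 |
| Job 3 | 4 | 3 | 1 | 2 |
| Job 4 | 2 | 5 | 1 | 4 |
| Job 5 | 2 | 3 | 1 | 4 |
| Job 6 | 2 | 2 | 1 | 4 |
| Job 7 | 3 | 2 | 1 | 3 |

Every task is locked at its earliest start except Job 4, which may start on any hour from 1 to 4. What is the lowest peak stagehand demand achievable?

14

Job 4@1: h1:19  h2:17  h3:7  h4:3  h5:0 → peak 19
Job 4@2: h1:14  h2:17  h3:12  h4:3  h5:0 → peak 17
Job 4@3: h1:14  h2:12  h3:12  h4:8  h5:0 → peak 14
Job 4@4: h1:14  h2:12  h3:7  h4:8  h5:5 → peak 14
Best is Job 4@3, peak 14.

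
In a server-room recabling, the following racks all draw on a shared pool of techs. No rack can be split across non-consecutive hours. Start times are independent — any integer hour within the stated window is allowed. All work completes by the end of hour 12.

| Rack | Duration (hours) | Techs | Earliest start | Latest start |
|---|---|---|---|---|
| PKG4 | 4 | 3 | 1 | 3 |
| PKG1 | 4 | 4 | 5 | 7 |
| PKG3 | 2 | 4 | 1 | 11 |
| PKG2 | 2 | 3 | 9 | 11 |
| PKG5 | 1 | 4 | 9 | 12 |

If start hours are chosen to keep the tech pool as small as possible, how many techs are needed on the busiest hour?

7

Schedule PKG4@1, PKG1@5, PKG3@1, PKG2@9, PKG5@9: h1:7  h2:7  h3:3  h4:3  h5:4  h6:4  h7:4  h8:4  h9:7  h10:3  h11:0  h12:0 — peak 7.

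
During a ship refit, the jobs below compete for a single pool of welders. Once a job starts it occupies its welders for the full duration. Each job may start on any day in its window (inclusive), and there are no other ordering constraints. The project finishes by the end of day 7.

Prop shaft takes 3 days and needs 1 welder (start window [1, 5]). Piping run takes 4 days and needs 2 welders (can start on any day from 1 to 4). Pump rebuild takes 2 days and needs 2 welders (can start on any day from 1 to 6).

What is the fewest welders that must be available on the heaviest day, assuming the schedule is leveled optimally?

Early-start (Prop shaft@1, Piping run@1, Pump rebuild@1) gives peak 5: d1:5  d2:5  d3:3  d4:2  d5:0  d6:0  d7:0.
Shift Pump rebuild→5.
Schedule Prop shaft@1, Piping run@1, Pump rebuild@5: d1:3  d2:3  d3:3  d4:2  d5:2  d6:2  d7:0 — peak 3.
Total welder-days = 15 over 7 days ⇒ peak ≥ ⌈15/7⌉ = 3, so 3 is optimal.

3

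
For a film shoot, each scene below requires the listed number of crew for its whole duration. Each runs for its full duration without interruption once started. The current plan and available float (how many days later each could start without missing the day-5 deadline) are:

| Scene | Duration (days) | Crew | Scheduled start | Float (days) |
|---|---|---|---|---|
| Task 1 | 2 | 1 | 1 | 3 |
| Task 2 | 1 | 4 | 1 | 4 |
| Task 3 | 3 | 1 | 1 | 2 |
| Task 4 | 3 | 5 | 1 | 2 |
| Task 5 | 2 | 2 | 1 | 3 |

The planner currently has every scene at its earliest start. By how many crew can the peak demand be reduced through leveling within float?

6

Early-start peak: d1:13  d2:9  d3:6  d4:0  d5:0 ⇒ 13.
Leveled (Task 1@1, Task 2@1, Task 3@1, Task 4@2, Task 5@4): d1:6  d2:7  d3:6  d4:7  d5:2 ⇒ 7.
Reduction 13 − 7 = 6.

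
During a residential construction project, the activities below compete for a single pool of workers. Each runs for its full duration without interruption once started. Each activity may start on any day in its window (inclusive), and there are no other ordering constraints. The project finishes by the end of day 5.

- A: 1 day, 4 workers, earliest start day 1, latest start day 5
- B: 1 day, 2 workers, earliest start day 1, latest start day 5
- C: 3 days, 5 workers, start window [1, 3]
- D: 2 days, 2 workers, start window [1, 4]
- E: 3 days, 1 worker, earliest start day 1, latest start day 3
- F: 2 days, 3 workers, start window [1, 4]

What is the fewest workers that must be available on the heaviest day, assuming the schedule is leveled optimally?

Early-start (A@1, B@1, C@1, D@1, E@1, F@1) gives peak 17: d1:17  d2:11  d3:6  d4:0  d5:0.
Shift C→2, D→2, F→4.
Schedule A@1, B@1, C@2, D@2, E@1, F@4: d1:7  d2:8  d3:8  d4:8  d5:3 — peak 8.

8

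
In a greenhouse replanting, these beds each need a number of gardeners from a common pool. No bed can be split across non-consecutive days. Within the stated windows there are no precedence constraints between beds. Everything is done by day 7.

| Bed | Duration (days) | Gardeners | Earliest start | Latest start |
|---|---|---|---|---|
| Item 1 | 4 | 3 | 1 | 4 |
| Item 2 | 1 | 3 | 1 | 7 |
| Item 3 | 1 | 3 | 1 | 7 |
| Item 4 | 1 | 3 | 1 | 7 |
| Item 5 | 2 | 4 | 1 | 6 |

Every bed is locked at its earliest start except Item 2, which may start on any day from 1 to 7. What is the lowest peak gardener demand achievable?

Item 2@1: d1:16  d2:7  d3:3  d4:3  d5:0  d6:0  d7:0 → peak 16
Item 2@2: d1:13  d2:10  d3:3  d4:3  d5:0  d6:0  d7:0 → peak 13
Item 2@3: d1:13  d2:7  d3:6  d4:3  d5:0  d6:0  d7:0 → peak 13
Item 2@4: d1:13  d2:7  d3:3  d4:6  d5:0  d6:0  d7:0 → peak 13
Item 2@5: d1:13  d2:7  d3:3  d4:3  d5:3  d6:0  d7:0 → peak 13
Item 2@6: d1:13  d2:7  d3:3  d4:3  d5:0  d6:3  d7:0 → peak 13
Item 2@7: d1:13  d2:7  d3:3  d4:3  d5:0  d6:0  d7:3 → peak 13
Best is Item 2@2, peak 13.

13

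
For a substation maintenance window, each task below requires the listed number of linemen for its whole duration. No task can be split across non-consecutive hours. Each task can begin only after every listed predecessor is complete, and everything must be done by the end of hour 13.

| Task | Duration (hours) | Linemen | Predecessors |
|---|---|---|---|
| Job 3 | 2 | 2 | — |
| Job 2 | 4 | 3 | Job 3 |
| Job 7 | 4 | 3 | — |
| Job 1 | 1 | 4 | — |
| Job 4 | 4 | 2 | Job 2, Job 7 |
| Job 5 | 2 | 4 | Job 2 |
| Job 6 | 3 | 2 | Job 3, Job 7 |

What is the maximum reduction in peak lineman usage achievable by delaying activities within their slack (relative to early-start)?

3

Early-start peak: h1:9  h2:5  h3:6  h4:6  h5:5  h6:5  h7:8  h8:6  h9:2  h10:2  h11:0  h12:0  h13:0 ⇒ 9.
Leveled (Job 3@1, Job 2@3, Job 7@1, Job 1@7, Job 4@7, Job 5@8, Job 6@10): h1:5  h2:5  h3:6  h4:6  h5:3  h6:3  h7:6  h8:6  h9:6  h10:4  h11:2  h12:2  h13:0 ⇒ 6.
Reduction 9 − 6 = 3.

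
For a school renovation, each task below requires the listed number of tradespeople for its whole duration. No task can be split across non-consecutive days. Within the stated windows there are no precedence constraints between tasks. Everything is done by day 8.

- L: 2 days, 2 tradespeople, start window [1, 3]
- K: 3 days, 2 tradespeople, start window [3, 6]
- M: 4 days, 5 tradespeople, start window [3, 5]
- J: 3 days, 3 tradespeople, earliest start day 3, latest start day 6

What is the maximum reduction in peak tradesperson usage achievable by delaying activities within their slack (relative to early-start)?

2

Early-start peak: d1:2  d2:2  d3:10  d4:10  d5:10  d6:5  d7:0  d8:0 ⇒ 10.
Leveled (L@1, K@3, M@3, J@6): d1:2  d2:2  d3:7  d4:7  d5:7  d6:8  d7:3  d8:3 ⇒ 8.
Reduction 10 − 8 = 2.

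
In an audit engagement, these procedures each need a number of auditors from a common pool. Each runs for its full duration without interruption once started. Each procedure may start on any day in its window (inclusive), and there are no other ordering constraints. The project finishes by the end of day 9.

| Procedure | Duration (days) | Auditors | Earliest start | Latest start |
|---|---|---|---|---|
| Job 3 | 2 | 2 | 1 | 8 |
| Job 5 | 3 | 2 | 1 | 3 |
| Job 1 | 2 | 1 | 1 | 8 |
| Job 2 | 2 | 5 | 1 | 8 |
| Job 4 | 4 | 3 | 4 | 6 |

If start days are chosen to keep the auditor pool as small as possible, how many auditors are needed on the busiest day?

Early-start (Job 3@1, Job 5@1, Job 1@1, Job 2@1, Job 4@4) gives peak 10: d1:10  d2:10  d3:2  d4:3  d5:3  d6:3  d7:3  d8:0  d9:0.
Shift Job 2→4, Job 4→6.
Schedule Job 3@1, Job 5@1, Job 1@1, Job 2@4, Job 4@6: d1:5  d2:5  d3:2  d4:5  d5:5  d6:3  d7:3  d8:3  d9:3 — peak 5.

5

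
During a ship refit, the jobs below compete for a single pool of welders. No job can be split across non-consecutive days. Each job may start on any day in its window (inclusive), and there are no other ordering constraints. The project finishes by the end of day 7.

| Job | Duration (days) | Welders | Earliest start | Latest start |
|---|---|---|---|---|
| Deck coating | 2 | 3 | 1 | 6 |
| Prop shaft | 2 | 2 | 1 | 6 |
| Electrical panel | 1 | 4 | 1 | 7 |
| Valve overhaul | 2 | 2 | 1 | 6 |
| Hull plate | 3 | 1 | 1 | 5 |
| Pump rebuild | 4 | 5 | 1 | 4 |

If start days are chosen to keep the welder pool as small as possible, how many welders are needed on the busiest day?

7

Early-start (Deck coating@1, Prop shaft@1, Electrical panel@1, Valve overhaul@1, Hull plate@1, Pump rebuild@1) gives peak 17: d1:17  d2:13  d3:6  d4:5  d5:0  d6:0  d7:0.
Shift Electrical panel→3, Hull plate→3, Pump rebuild→4.
Schedule Deck coating@1, Prop shaft@1, Electrical panel@3, Valve overhaul@1, Hull plate@3, Pump rebuild@4: d1:7  d2:7  d3:5  d4:6  d5:6  d6:5  d7:5 — peak 7.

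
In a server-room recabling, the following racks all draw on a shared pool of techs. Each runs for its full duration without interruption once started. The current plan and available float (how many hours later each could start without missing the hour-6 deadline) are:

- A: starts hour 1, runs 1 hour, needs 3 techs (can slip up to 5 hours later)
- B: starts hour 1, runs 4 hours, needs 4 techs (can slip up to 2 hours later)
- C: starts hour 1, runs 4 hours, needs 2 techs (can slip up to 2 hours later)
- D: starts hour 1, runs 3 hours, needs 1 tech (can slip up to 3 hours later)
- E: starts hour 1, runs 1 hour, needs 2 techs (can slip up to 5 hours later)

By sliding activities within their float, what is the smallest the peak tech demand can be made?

Early-start (A@1, B@1, C@1, D@1, E@1) gives peak 12: h1:12  h2:7  h3:7  h4:6  h5:0  h6:0.
Shift C→2, D→2, E→5.
Schedule A@1, B@1, C@2, D@2, E@5: h1:7  h2:7  h3:7  h4:7  h5:4  h6:0 — peak 7.

7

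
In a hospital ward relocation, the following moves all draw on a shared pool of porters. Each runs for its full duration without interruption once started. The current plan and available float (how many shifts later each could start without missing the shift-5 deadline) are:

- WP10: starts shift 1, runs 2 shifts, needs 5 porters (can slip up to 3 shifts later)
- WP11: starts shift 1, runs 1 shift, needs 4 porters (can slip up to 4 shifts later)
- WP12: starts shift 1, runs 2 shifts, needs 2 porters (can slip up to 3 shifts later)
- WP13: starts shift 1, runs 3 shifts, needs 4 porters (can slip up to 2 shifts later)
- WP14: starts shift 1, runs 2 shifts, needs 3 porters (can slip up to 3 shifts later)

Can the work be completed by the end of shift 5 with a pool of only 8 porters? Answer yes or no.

Schedule WP10@1, WP11@3, WP12@1, WP13@3, WP14@4: s1:7  s2:7  s3:8  s4:7  s5:7 — peak 8 ≤ 8.

yes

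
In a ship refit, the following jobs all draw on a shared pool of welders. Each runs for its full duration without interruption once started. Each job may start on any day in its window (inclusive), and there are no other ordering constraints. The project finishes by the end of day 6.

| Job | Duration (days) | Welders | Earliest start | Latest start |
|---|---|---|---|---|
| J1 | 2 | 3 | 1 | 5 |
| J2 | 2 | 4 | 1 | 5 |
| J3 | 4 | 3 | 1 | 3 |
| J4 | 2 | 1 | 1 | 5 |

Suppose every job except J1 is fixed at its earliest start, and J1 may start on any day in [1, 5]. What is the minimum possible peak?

8

J1@1: d1:11  d2:11  d3:3  d4:3  d5:0  d6:0 → peak 11
J1@2: d1:8  d2:11  d3:6  d4:3  d5:0  d6:0 → peak 11
J1@3: d1:8  d2:8  d3:6  d4:6  d5:0  d6:0 → peak 8
J1@4: d1:8  d2:8  d3:3  d4:6  d5:3  d6:0 → peak 8
J1@5: d1:8  d2:8  d3:3  d4:3  d5:3  d6:3 → peak 8
Best is J1@3, peak 8.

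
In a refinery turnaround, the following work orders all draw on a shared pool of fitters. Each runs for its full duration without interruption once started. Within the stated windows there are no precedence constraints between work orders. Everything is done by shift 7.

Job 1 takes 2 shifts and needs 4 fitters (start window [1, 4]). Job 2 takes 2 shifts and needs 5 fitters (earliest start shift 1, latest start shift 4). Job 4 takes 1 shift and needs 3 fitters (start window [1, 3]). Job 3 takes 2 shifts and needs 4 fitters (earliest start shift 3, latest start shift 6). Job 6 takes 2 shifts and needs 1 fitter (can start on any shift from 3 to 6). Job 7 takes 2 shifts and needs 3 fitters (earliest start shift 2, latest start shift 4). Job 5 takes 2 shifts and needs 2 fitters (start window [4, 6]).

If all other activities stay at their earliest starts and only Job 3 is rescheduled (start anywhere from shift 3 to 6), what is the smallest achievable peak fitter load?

12

Job 3@3: s1:12  s2:12  s3:8  s4:7  s5:2  s6:0  s7:0 → peak 12
Job 3@4: s1:12  s2:12  s3:4  s4:7  s5:6  s6:0  s7:0 → peak 12
Job 3@5: s1:12  s2:12  s3:4  s4:3  s5:6  s6:4  s7:0 → peak 12
Job 3@6: s1:12  s2:12  s3:4  s4:3  s5:2  s6:4  s7:4 → peak 12
Best is Job 3@3, peak 12.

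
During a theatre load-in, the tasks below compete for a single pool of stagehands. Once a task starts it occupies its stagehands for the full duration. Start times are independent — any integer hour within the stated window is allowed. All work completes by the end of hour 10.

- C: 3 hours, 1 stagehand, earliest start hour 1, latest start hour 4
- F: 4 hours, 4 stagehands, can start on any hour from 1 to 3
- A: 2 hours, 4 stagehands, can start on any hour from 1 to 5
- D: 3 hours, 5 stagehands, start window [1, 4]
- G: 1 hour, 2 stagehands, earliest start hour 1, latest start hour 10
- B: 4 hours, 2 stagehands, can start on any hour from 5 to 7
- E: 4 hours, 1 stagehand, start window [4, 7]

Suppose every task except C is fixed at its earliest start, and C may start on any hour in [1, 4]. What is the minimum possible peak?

C@1: h1:16  h2:14  h3:10  h4:5  h5:3  h6:3  h7:3  h8:2  h9:0  h10:0 → peak 16
C@2: h1:15  h2:14  h3:10  h4:6  h5:3  h6:3  h7:3  h8:2  h9:0  h10:0 → peak 15
C@3: h1:15  h2:13  h3:10  h4:6  h5:4  h6:3  h7:3  h8:2  h9:0  h10:0 → peak 15
C@4: h1:15  h2:13  h3:9  h4:6  h5:4  h6:4  h7:3  h8:2  h9:0  h10:0 → peak 15
Best is C@2, peak 15.

15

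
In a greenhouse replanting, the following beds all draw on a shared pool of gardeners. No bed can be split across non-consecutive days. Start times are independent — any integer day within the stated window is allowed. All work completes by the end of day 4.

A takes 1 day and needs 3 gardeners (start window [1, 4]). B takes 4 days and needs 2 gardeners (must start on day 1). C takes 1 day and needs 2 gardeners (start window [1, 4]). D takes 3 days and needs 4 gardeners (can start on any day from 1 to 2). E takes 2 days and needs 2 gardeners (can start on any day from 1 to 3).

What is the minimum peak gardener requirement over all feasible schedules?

8

Early-start (A@1, B@1, C@1, D@1, E@1) gives peak 13: d1:13  d2:8  d3:6  d4:2.
Shift D→2, E→2.
Schedule A@1, B@1, C@1, D@2, E@2: d1:7  d2:8  d3:8  d4:6 — peak 8.
Total gardener-days = 29 over 4 days ⇒ peak ≥ ⌈29/4⌉ = 8, so 8 is optimal.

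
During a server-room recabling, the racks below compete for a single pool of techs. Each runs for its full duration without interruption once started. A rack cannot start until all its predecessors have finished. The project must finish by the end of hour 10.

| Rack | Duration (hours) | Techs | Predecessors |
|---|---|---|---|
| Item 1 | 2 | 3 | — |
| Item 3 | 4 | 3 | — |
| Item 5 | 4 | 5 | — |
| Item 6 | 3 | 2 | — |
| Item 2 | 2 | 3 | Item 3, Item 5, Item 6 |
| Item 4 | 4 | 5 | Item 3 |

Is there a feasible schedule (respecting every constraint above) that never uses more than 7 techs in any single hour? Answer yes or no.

no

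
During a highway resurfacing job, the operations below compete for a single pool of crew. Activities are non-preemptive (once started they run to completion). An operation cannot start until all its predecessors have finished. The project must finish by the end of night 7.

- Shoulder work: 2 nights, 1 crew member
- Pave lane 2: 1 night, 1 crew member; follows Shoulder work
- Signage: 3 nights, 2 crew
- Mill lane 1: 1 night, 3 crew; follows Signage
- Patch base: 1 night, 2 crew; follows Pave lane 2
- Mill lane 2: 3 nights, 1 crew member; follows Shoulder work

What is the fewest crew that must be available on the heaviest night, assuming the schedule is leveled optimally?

3

Early-start (Shoulder work@1, Pave lane 2@3, Signage@1, Mill lane 1@4, Patch base@4, Mill lane 2@3) gives peak 6: n1:3  n2:3  n3:4  n4:6  n5:1  n6:0  n7:0.
Shift Patch base→5, Mill lane 2→5.
Schedule Shoulder work@1, Pave lane 2@3, Signage@1, Mill lane 1@4, Patch base@5, Mill lane 2@5: n1:3  n2:3  n3:3  n4:3  n5:3  n6:1  n7:1 — peak 3.
Total crew member-nights = 17 over 7 nights ⇒ peak ≥ ⌈17/7⌉ = 3, so 3 is optimal.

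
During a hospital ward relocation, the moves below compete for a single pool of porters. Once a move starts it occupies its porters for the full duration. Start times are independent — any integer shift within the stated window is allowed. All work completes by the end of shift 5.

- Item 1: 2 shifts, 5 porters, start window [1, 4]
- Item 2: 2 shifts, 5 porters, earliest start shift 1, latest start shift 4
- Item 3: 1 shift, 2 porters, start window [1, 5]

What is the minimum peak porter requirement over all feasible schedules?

Early-start (Item 1@1, Item 2@1, Item 3@1) gives peak 12: s1:12  s2:10  s3:0  s4:0  s5:0.
Shift Item 2→3, Item 3→5.
Schedule Item 1@1, Item 2@3, Item 3@5: s1:5  s2:5  s3:5  s4:5  s5:2 — peak 5.
Total porter-shifts = 22 over 5 shifts ⇒ peak ≥ ⌈22/5⌉ = 5, so 5 is optimal.

5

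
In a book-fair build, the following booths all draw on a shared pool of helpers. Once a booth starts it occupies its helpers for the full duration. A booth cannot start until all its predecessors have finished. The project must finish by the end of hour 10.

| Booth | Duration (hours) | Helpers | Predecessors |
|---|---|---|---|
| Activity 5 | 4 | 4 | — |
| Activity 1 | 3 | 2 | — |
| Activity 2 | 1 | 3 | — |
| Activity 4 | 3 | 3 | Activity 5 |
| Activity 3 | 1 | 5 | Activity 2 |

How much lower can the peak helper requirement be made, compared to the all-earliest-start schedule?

6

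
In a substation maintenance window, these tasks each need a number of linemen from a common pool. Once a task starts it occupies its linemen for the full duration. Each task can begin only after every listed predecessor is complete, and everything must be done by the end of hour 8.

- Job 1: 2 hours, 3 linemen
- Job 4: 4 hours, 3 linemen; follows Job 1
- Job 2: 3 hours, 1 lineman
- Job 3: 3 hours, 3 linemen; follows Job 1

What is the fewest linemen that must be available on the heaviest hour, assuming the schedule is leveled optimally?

Early-start (Job 1@1, Job 4@3, Job 2@1, Job 3@3) gives peak 7: h1:4  h2:4  h3:7  h4:6  h5:6  h6:3  h7:0  h8:0.
Shift Job 3→4.
Schedule Job 1@1, Job 4@3, Job 2@1, Job 3@4: h1:4  h2:4  h3:4  h4:6  h5:6  h6:6  h7:0  h8:0 — peak 6.

6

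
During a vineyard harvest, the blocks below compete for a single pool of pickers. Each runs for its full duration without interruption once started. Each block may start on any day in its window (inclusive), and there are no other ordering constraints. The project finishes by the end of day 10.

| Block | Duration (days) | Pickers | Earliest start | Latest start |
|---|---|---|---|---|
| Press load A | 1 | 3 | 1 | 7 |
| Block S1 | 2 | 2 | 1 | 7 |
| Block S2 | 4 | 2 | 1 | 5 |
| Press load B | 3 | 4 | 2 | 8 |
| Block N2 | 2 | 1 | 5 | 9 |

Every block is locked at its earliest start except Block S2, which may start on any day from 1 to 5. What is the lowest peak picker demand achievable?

6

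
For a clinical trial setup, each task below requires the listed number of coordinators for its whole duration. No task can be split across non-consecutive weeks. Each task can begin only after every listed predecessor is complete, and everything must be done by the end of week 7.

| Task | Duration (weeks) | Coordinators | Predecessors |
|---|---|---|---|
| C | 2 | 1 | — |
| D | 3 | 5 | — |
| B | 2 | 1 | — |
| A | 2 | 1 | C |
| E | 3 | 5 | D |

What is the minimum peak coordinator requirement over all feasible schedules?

Early-start (C@1, D@1, B@1, A@3, E@4) gives peak 7: w1:7  w2:7  w3:6  w4:6  w5:5  w6:5  w7:0.
Shift B→3, A→4, E→5.
Schedule C@1, D@1, B@3, A@4, E@5: w1:6  w2:6  w3:6  w4:2  w5:6  w6:5  w7:5 — peak 6.
Total coordinator-weeks = 36 over 7 weeks ⇒ peak ≥ ⌈36/7⌉ = 6, so 6 is optimal.

6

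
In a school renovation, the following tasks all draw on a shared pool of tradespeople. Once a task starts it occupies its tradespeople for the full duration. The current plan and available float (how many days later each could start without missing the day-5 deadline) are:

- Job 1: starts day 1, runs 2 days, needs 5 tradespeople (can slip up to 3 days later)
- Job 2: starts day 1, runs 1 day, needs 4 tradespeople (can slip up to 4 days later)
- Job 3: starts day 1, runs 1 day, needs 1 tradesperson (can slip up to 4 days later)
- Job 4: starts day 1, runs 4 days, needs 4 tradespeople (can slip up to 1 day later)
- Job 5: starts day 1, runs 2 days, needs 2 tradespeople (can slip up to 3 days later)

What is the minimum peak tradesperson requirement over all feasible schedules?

Early-start (Job 1@1, Job 2@1, Job 3@1, Job 4@1, Job 5@1) gives peak 16: d1:16  d2:11  d3:4  d4:4  d5:0.
Shift Job 3→3, Job 4→2, Job 5→3.
Schedule Job 1@1, Job 2@1, Job 3@3, Job 4@2, Job 5@3: d1:9  d2:9  d3:7  d4:6  d5:4 — peak 9.

9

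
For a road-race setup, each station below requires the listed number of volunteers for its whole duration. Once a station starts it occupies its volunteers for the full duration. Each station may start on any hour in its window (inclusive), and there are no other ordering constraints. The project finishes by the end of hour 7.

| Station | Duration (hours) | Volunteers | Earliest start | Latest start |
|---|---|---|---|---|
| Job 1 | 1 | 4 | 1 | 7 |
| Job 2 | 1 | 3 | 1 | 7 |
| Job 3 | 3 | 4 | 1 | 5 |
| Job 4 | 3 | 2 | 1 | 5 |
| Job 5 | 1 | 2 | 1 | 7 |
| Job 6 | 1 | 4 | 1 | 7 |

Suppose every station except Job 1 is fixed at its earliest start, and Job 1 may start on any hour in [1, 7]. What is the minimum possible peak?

Job 1@1: h1:19  h2:6  h3:6  h4:0  h5:0  h6:0  h7:0 → peak 19
Job 1@2: h1:15  h2:10  h3:6  h4:0  h5:0  h6:0  h7:0 → peak 15
Job 1@3: h1:15  h2:6  h3:10  h4:0  h5:0  h6:0  h7:0 → peak 15
Job 1@4: h1:15  h2:6  h3:6  h4:4  h5:0  h6:0  h7:0 → peak 15
Job 1@5: h1:15  h2:6  h3:6  h4:0  h5:4  h6:0  h7:0 → peak 15
Job 1@6: h1:15  h2:6  h3:6  h4:0  h5:0  h6:4  h7:0 → peak 15
Job 1@7: h1:15  h2:6  h3:6  h4:0  h5:0  h6:0  h7:4 → peak 15
Best is Job 1@2, peak 15.

15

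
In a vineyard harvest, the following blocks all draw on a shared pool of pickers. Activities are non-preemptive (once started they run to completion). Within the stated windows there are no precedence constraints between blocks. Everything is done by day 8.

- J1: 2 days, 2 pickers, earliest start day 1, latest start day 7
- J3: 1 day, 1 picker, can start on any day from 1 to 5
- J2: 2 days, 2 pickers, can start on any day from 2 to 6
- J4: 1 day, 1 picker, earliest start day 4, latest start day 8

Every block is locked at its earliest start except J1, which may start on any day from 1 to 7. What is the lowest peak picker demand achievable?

2

J1@1: d1:3  d2:4  d3:2  d4:1  d5:0  d6:0  d7:0  d8:0 → peak 4
J1@2: d1:1  d2:4  d3:4  d4:1  d5:0  d6:0  d7:0  d8:0 → peak 4
J1@3: d1:1  d2:2  d3:4  d4:3  d5:0  d6:0  d7:0  d8:0 → peak 4
J1@4: d1:1  d2:2  d3:2  d4:3  d5:2  d6:0  d7:0  d8:0 → peak 3
J1@5: d1:1  d2:2  d3:2  d4:1  d5:2  d6:2  d7:0  d8:0 → peak 2
J1@6: d1:1  d2:2  d3:2  d4:1  d5:0  d6:2  d7:2  d8:0 → peak 2
J1@7: d1:1  d2:2  d3:2  d4:1  d5:0  d6:0  d7:2  d8:2 → peak 2
Best is J1@5, peak 2.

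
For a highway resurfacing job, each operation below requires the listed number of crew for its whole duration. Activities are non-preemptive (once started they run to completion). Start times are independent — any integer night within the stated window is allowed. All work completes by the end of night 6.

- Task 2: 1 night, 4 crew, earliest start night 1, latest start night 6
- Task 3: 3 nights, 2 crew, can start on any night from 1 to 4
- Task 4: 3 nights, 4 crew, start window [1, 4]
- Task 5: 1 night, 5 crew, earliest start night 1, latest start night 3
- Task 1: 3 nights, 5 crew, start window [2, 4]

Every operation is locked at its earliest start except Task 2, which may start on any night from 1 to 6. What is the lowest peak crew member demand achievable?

Task 2@1: n1:15  n2:11  n3:11  n4:5  n5:0  n6:0 → peak 15
Task 2@2: n1:11  n2:15  n3:11  n4:5  n5:0  n6:0 → peak 15
Task 2@3: n1:11  n2:11  n3:15  n4:5  n5:0  n6:0 → peak 15
Task 2@4: n1:11  n2:11  n3:11  n4:9  n5:0  n6:0 → peak 11
Task 2@5: n1:11  n2:11  n3:11  n4:5  n5:4  n6:0 → peak 11
Task 2@6: n1:11  n2:11  n3:11  n4:5  n5:0  n6:4 → peak 11
Best is Task 2@4, peak 11.

11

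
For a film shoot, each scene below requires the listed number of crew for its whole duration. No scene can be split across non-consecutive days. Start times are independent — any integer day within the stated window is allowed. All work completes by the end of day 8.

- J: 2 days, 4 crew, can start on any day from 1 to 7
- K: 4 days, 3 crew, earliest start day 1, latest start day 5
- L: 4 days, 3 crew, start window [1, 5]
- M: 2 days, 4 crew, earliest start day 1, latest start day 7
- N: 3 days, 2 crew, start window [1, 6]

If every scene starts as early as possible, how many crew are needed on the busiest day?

Early-start schedule: J@1, K@1, L@1, M@1, N@1.
Load per day: day 1: 16, day 2: 16, day 3: 8, day 4: 6, day 5: 0, day 6: 0, day 7: 0, day 8: 0.
Peak is 16.

16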